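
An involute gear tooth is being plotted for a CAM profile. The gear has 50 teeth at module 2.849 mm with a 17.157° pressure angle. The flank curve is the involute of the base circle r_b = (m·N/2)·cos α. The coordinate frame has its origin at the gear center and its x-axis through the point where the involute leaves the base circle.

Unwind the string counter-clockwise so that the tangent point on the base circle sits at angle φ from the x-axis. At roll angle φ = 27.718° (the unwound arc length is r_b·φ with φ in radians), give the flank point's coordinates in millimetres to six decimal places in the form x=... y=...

pitch radius r_p = m·N/2 = 2.849·50/2 = 71.225000
base radius r_b = r_p·cos α = 71.225000·cos 17.157° = 68.055489
roll angle φ = 27.718° = 0.48377036 rad
x = r_b·(cos φ + φ·sin φ) = 68.055489·(0.88524755 + 0.48377036·0.46512018) = 75.559213
y = r_b·(sin φ − φ·cos φ) = 68.055489·(0.46512018 − 0.48377036·0.88524755) = 2.508774

x=75.559213 y=2.508774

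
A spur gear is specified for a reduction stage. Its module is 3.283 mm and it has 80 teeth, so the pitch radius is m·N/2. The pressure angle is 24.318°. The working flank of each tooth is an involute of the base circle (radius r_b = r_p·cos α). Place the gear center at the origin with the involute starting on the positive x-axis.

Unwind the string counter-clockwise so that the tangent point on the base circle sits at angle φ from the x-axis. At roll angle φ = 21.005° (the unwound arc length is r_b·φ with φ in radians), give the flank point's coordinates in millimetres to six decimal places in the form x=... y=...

x=127.442041 y=1.939146

pitch radius r_p = m·N/2 = 3.283·80/2 = 131.320000
base radius r_b = r_p·cos α = 131.320000·cos 24.318° = 119.668495
roll angle φ = 21.005° = 0.36660641 rad
x = r_b·(cos φ + φ·sin φ) = 119.668495·(0.93354915 + 0.36660641·0.35844942) = 127.442041
y = r_b·(sin φ − φ·cos φ) = 119.668495·(0.35844942 − 0.36660641·0.93354915) = 1.939146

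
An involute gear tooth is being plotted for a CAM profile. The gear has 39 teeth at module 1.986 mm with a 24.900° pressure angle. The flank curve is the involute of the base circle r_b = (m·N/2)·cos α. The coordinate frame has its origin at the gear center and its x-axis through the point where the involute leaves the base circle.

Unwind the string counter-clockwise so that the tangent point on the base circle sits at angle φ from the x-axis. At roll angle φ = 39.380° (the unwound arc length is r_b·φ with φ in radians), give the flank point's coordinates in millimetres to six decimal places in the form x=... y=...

x=42.469595 y=3.625132

pitch radius r_p = m·N/2 = 1.986·39/2 = 38.727000
base radius r_b = r_p·cos α = 38.727000·cos 24.900° = 35.127094
roll angle φ = 39.380° = 0.68731066 rad
x = r_b·(cos φ + φ·sin φ) = 35.127094·(0.77295509 + 0.68731066·0.63446074) = 42.469595
y = r_b·(sin φ − φ·cos φ) = 35.127094·(0.63446074 − 0.68731066·0.77295509) = 3.625132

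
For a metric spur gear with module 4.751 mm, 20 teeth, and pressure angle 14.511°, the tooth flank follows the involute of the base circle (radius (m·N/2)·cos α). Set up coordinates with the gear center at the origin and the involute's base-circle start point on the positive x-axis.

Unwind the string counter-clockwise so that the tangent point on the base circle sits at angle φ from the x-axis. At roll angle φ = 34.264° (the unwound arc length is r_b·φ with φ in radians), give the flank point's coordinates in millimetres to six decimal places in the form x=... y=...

pitch radius r_p = m·N/2 = 4.751·20/2 = 47.510000
base radius r_b = r_p·cos α = 47.510000·cos 14.511° = 45.994410
roll angle φ = 34.264° = 0.59801961 rad
x = r_b·(cos φ + φ·sin φ) = 45.994410·(0.82645221 + 0.59801961·0.56300688) = 53.498001
y = r_b·(sin φ − φ·cos φ) = 45.994410·(0.56300688 − 0.59801961·0.82645221) = 3.163139

x=53.498001 y=3.163139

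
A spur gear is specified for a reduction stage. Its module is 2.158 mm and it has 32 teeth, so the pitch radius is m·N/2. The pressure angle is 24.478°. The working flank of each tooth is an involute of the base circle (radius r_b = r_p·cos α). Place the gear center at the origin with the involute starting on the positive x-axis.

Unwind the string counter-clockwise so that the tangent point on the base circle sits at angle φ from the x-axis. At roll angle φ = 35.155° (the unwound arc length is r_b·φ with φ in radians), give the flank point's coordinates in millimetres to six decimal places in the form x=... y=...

pitch radius r_p = m·N/2 = 2.158·32/2 = 34.528000
base radius r_b = r_p·cos α = 34.528000·cos 24.478° = 31.424638
roll angle φ = 35.155° = 0.61357050 rad
x = r_b·(cos φ + φ·sin φ) = 31.424638·(0.81759738 + 0.61357050·0.57579035) = 36.794649
y = r_b·(sin φ − φ·cos φ) = 31.424638·(0.57579035 − 0.61357050·0.81759738) = 2.329720

x=36.794649 y=2.329720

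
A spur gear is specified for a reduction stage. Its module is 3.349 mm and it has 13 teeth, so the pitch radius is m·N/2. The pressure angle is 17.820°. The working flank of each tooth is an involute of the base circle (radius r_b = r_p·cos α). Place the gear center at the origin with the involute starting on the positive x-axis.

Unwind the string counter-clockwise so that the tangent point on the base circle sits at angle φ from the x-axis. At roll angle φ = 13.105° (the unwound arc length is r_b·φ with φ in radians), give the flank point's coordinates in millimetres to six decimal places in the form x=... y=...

pitch radius r_p = m·N/2 = 3.349·13/2 = 21.768500
base radius r_b = r_p·cos α = 21.768500·cos 17.820° = 20.724105
roll angle φ = 13.105° = 0.22872540 rad
x = r_b·(cos φ + φ·sin φ) = 20.724105·(0.97395618 + 0.22872540·0.22673630) = 21.259129
y = r_b·(sin φ − φ·cos φ) = 20.724105·(0.22673630 − 0.22872540·0.97395618) = 0.082229

x=21.259129 y=0.082229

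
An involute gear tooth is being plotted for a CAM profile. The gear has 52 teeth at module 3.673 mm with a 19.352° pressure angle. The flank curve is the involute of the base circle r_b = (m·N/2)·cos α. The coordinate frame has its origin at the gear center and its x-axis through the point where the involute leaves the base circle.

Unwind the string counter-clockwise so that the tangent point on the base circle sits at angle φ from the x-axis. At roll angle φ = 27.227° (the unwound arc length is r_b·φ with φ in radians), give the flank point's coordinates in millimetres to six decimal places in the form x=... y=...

x=99.708538 y=3.150705

pitch radius r_p = m·N/2 = 3.673·52/2 = 95.498000
base radius r_b = r_p·cos α = 95.498000·cos 19.352° = 90.102420
roll angle φ = 27.227° = 0.47520080 rad
x = r_b·(cos φ + φ·sin φ) = 90.102420·(0.88920087 + 0.47520080·0.45751700) = 99.708538
y = r_b·(sin φ − φ·cos φ) = 90.102420·(0.45751700 − 0.47520080·0.88920087) = 3.150705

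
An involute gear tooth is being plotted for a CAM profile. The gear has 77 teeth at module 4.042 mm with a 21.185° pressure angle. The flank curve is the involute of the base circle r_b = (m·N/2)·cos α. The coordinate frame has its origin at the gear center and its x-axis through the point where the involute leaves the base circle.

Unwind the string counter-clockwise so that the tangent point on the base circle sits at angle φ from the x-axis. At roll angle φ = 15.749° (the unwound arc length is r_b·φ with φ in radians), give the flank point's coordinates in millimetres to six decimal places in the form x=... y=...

pitch radius r_p = m·N/2 = 4.042·77/2 = 155.617000
base radius r_b = r_p·cos α = 155.617000·cos 21.185° = 145.100161
roll angle φ = 15.749° = 0.27487190 rad
x = r_b·(cos φ + φ·sin φ) = 145.100161·(0.96245997 + 0.27487190·0.27142365) = 150.478546
y = r_b·(sin φ − φ·cos φ) = 145.100161·(0.27142365 − 0.27487190·0.96245997) = 0.996903

x=150.478546 y=0.996903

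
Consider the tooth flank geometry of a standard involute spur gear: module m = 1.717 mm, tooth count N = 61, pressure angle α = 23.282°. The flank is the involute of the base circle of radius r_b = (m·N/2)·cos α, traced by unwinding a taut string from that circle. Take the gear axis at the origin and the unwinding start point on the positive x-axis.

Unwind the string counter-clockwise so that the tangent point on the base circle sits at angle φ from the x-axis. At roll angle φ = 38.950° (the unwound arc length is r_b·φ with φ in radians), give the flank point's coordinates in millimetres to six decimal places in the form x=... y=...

pitch radius r_p = m·N/2 = 1.717·61/2 = 52.368500
base radius r_b = r_p·cos α = 52.368500·cos 23.282° = 48.104164
roll angle φ = 38.950° = 0.67980574 rad
x = r_b·(cos φ + φ·sin φ) = 48.104164·(0.77769485 + 0.67980574·0.62864196) = 57.967888
y = r_b·(sin φ − φ·cos φ) = 48.104164·(0.62864196 − 0.67980574·0.77769485) = 4.808518

x=57.967888 y=4.808518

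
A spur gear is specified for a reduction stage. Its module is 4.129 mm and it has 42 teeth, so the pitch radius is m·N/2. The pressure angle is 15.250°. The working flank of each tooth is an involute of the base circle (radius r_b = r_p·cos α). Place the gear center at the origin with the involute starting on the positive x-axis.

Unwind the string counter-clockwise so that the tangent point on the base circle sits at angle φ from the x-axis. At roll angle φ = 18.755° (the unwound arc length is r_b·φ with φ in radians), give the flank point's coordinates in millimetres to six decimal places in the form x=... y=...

x=88.018223 y=0.967603

pitch radius r_p = m·N/2 = 4.129·42/2 = 86.709000
base radius r_b = r_p·cos α = 86.709000·cos 15.250° = 83.655744
roll angle φ = 18.755° = 0.32733650 rad
x = r_b·(cos φ + φ·sin φ) = 83.655744·(0.94690208 + 0.32733650·0.32152210) = 88.018223
y = r_b·(sin φ − φ·cos φ) = 83.655744·(0.32152210 − 0.32733650·0.94690208) = 0.967603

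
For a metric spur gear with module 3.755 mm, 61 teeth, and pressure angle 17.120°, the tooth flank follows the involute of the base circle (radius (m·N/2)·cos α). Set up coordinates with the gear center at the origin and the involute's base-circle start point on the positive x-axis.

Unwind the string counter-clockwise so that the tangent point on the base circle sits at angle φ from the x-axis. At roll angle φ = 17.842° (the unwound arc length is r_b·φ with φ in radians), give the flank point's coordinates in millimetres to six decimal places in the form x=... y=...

x=114.631735 y=1.091066

pitch radius r_p = m·N/2 = 3.755·61/2 = 114.527500
base radius r_b = r_p·cos α = 114.527500·cos 17.120° = 109.452823
roll angle φ = 17.842° = 0.31140165 rad
x = r_b·(cos φ + φ·sin φ) = 109.452823·(0.95190505 + 0.31140165·0.30639317) = 114.631735
y = r_b·(sin φ − φ·cos φ) = 109.452823·(0.30639317 − 0.31140165·0.95190505) = 1.091066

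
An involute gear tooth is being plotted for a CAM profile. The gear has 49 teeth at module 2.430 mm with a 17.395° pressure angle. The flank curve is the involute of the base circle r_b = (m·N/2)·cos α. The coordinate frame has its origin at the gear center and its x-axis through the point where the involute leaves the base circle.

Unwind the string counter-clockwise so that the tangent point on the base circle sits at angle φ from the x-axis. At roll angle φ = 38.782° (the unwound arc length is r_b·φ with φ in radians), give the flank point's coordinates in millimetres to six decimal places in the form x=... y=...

pitch radius r_p = m·N/2 = 2.430·49/2 = 59.535000
base radius r_b = r_p·cos α = 59.535000·cos 17.395° = 56.812251
roll angle φ = 38.782° = 0.67687359 rad
x = r_b·(cos φ + φ·sin φ) = 56.812251·(0.77953478 + 0.67687359·0.62635894) = 68.373579
y = r_b·(sin φ − φ·cos φ) = 56.812251·(0.62635894 − 0.67687359·0.77953478) = 5.608076

x=68.373579 y=5.608076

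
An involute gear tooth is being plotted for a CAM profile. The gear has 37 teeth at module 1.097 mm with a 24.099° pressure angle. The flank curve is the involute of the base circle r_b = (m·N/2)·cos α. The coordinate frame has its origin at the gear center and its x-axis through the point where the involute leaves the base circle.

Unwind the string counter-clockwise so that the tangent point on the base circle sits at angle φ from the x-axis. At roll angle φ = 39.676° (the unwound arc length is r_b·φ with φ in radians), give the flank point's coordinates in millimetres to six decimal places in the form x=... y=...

pitch radius r_p = m·N/2 = 1.097·37/2 = 20.294500
base radius r_b = r_p·cos α = 20.294500·cos 24.099° = 18.525658
roll angle φ = 39.676° = 0.69247683 rad
x = r_b·(cos φ + φ·sin φ) = 18.525658·(0.76966705 + 0.69247683·0.63844548) = 22.448943
y = r_b·(sin φ − φ·cos φ) = 18.525658·(0.63844548 − 0.69247683·0.76966705) = 1.953880

x=22.448943 y=1.953880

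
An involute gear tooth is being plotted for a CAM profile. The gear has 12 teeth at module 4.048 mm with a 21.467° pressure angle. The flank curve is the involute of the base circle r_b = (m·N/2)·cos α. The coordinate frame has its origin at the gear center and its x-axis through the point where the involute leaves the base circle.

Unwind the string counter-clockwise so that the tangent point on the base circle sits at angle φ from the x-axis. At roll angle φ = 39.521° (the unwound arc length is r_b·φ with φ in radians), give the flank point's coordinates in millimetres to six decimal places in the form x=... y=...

x=27.357332 y=2.356987

pitch radius r_p = m·N/2 = 4.048·12/2 = 24.288000
base radius r_b = r_p·cos α = 24.288000·cos 21.467° = 22.603105
roll angle φ = 39.521° = 0.68977157 rad
x = r_b·(cos φ + φ·sin φ) = 22.603105·(0.77139140 + 0.68977157·0.63636099) = 27.357332
y = r_b·(sin φ − φ·cos φ) = 22.603105·(0.63636099 − 0.68977157·0.77139140) = 2.356987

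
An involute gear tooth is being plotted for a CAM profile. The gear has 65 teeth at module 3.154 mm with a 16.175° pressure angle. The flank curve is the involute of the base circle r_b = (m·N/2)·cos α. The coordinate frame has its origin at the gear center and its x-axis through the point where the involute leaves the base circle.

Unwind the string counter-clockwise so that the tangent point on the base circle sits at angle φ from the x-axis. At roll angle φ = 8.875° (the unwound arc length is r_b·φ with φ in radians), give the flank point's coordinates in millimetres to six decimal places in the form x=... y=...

x=99.621341 y=0.121668

pitch radius r_p = m·N/2 = 3.154·65/2 = 102.505000
base radius r_b = r_p·cos α = 102.505000·cos 16.175° = 98.447373
roll angle φ = 8.875° = 0.15489797 rad
x = r_b·(cos φ + φ·sin φ) = 98.447373·(0.98802728 + 0.15489797·0.15427929) = 99.621341
y = r_b·(sin φ − φ·cos φ) = 98.447373·(0.15427929 − 0.15489797·0.98802728) = 0.121668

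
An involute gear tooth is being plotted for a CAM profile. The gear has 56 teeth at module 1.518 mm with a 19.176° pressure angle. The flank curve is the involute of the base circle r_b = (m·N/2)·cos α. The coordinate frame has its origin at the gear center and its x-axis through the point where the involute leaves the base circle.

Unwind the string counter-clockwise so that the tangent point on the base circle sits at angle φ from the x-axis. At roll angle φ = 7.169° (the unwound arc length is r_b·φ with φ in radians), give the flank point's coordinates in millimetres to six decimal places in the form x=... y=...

pitch radius r_p = m·N/2 = 1.518·56/2 = 42.504000
base radius r_b = r_p·cos α = 42.504000·cos 19.176° = 40.145625
roll angle φ = 7.169° = 0.12512265 rad
x = r_b·(cos φ + φ·sin φ) = 40.145625·(0.99218237 + 0.12512265·0.12479643) = 40.458649
y = r_b·(sin φ − φ·cos φ) = 40.145625·(0.12479643 − 0.12512265·0.99218237) = 0.026172

x=40.458649 y=0.026172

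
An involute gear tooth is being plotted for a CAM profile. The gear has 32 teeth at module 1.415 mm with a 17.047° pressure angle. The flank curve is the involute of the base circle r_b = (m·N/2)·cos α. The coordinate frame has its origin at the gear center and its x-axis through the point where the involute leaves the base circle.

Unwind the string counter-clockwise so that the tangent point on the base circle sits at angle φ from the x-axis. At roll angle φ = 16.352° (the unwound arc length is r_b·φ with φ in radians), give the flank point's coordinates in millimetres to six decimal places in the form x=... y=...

pitch radius r_p = m·N/2 = 1.415·32/2 = 22.640000
base radius r_b = r_p·cos α = 22.640000·cos 17.047° = 21.645303
roll angle φ = 16.352° = 0.28539624 rad
x = r_b·(cos φ + φ·sin φ) = 21.645303·(0.95955017 + 0.28539624·0.28153768) = 22.508949
y = r_b·(sin φ − φ·cos φ) = 21.645303·(0.28153768 − 0.28539624·0.95955017) = 0.166359

x=22.508949 y=0.166359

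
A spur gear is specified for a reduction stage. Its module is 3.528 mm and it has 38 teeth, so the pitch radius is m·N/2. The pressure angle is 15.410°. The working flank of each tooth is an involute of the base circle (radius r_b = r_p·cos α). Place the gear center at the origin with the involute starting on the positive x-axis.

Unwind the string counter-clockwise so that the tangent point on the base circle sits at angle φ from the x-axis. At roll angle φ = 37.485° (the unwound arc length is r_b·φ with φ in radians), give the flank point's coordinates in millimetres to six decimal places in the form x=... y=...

pitch radius r_p = m·N/2 = 3.528·38/2 = 67.032000
base radius r_b = r_p·cos α = 67.032000·cos 15.410° = 64.622135
roll angle φ = 37.485° = 0.65423667 rad
x = r_b·(cos φ + φ·sin φ) = 64.622135·(0.79351269 + 0.65423667·0.60855371) = 77.007022
y = r_b·(sin φ − φ·cos φ) = 64.622135·(0.60855371 − 0.65423667·0.79351269) = 5.777775

x=77.007022 y=5.777775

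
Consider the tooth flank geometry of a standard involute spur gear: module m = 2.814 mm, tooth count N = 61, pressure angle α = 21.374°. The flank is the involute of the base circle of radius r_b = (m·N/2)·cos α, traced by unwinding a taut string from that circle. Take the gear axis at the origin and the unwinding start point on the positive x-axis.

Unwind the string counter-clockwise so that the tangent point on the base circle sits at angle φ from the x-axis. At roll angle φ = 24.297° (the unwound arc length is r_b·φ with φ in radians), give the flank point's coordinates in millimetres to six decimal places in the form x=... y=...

pitch radius r_p = m·N/2 = 2.814·61/2 = 85.827000
base radius r_b = r_p·cos α = 85.827000·cos 21.374° = 79.923930
roll angle φ = 24.297° = 0.42406265 rad
x = r_b·(cos φ + φ·sin φ) = 79.923930·(0.91142482 + 0.42406265·0.41146664) = 86.790391
y = r_b·(sin φ − φ·cos φ) = 79.923930·(0.41146664 − 0.42406265·0.91142482) = 1.995334

x=86.790391 y=1.995334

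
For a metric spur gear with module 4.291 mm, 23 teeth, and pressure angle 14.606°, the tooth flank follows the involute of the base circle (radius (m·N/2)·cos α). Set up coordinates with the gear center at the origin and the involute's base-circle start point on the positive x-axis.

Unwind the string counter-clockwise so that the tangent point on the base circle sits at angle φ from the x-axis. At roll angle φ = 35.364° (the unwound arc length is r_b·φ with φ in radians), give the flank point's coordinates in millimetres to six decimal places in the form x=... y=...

pitch radius r_p = m·N/2 = 4.291·23/2 = 49.346500
base radius r_b = r_p·cos α = 49.346500·cos 14.606° = 47.751758
roll angle φ = 35.364° = 0.61721824 rad
x = r_b·(cos φ + φ·sin φ) = 47.751758·(0.81549161 + 0.61721824·0.57876890) = 55.999361
y = r_b·(sin φ − φ·cos φ) = 47.751758·(0.57876890 − 0.61721824·0.81549161) = 3.602040

x=55.999361 y=3.602040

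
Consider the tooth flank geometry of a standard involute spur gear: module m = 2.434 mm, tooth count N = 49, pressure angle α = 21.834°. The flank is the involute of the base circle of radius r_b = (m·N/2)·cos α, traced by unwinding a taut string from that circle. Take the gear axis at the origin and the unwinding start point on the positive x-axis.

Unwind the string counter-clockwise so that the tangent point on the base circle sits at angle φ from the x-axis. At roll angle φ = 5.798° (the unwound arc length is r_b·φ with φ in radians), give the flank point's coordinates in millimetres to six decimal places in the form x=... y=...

x=55.637945 y=0.019101

pitch radius r_p = m·N/2 = 2.434·49/2 = 59.633000
base radius r_b = r_p·cos α = 59.633000·cos 21.834° = 55.355244
roll angle φ = 5.798° = 0.10119419 rad
x = r_b·(cos φ + φ·sin φ) = 55.355244·(0.99488424 + 0.10119419·0.10102157) = 55.637945
y = r_b·(sin φ − φ·cos φ) = 55.355244·(0.10102157 − 0.10119419·0.99488424) = 0.019101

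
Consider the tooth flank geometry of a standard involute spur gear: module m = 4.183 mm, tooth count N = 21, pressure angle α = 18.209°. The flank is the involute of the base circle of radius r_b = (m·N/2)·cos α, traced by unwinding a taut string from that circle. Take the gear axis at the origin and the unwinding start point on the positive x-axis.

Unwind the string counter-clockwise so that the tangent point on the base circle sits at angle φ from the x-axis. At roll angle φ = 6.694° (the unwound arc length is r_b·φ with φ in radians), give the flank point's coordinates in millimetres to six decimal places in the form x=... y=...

x=42.005820 y=0.022148

pitch radius r_p = m·N/2 = 4.183·21/2 = 43.921500
base radius r_b = r_p·cos α = 43.921500·cos 18.209° = 41.722042
roll angle φ = 6.694° = 0.11683234 rad
x = r_b·(cos φ + φ·sin φ) = 41.722042·(0.99318286 + 0.11683234·0.11656673) = 42.005820
y = r_b·(sin φ − φ·cos φ) = 41.722042·(0.11656673 − 0.11683234·0.99318286) = 0.022148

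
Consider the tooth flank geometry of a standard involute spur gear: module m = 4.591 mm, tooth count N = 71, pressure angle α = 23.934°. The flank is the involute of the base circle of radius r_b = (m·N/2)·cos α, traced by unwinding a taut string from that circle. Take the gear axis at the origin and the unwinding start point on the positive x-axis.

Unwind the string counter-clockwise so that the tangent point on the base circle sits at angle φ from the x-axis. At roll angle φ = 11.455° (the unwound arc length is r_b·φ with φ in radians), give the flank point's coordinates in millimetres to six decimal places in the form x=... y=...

x=151.913840 y=0.395228

pitch radius r_p = m·N/2 = 4.591·71/2 = 162.980500
base radius r_b = r_p·cos α = 162.980500·cos 23.934° = 148.966357
roll angle φ = 11.455° = 0.19992747 rad
x = r_b·(cos φ + φ·sin φ) = 148.966357·(0.98008099 + 0.19992747·0.19859824) = 151.913840
y = r_b·(sin φ − φ·cos φ) = 148.966357·(0.19859824 − 0.19992747·0.98008099) = 0.395228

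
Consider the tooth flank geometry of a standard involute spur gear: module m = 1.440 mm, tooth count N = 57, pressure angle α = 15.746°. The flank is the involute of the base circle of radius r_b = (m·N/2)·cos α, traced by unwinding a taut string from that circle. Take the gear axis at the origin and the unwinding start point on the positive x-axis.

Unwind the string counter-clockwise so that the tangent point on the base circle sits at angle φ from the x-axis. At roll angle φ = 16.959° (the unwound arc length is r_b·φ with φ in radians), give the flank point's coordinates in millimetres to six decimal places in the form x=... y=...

pitch radius r_p = m·N/2 = 1.440·57/2 = 41.040000
base radius r_b = r_p·cos α = 41.040000·cos 15.746° = 39.499941
roll angle φ = 16.959° = 0.29599039 rad
x = r_b·(cos φ + φ·sin φ) = 39.499941·(0.95651373 + 0.29599039·0.29168731) = 41.192528
y = r_b·(sin φ − φ·cos φ) = 39.499941·(0.29168731 − 0.29599039·0.95651373) = 0.338453

x=41.192528 y=0.338453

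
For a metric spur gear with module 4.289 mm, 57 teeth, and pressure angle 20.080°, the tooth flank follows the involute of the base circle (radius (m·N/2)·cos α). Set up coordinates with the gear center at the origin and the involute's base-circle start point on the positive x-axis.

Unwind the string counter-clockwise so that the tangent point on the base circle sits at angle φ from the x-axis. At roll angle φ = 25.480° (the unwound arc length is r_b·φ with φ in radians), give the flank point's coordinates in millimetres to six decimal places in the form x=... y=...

x=125.603541 y=3.299600

pitch radius r_p = m·N/2 = 4.289·57/2 = 122.236500
base radius r_b = r_p·cos α = 122.236500·cos 20.080° = 114.806251
roll angle φ = 25.480° = 0.44470989 rad
x = r_b·(cos φ + φ·sin φ) = 114.806251·(0.90273551 + 0.44470989·0.43019601) = 125.603541
y = r_b·(sin φ − φ·cos φ) = 114.806251·(0.43019601 − 0.44470989·0.90273551) = 3.299600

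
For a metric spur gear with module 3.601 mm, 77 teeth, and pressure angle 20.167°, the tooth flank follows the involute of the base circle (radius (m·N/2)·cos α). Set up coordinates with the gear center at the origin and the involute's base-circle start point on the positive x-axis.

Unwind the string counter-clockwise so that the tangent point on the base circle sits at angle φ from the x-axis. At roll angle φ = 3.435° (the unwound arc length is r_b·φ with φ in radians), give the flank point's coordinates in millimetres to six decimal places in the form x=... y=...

pitch radius r_p = m·N/2 = 3.601·77/2 = 138.638500
base radius r_b = r_p·cos α = 138.638500·cos 20.167° = 130.138815
roll angle φ = 3.435° = 0.05995206 rad
x = r_b·(cos φ + φ·sin φ) = 130.138815·(0.99820341 + 0.05995206·0.05991615) = 130.372481
y = r_b·(sin φ − φ·cos φ) = 130.138815·(0.05991615 − 0.05995206·0.99820341) = 0.009344

x=130.372481 y=0.009344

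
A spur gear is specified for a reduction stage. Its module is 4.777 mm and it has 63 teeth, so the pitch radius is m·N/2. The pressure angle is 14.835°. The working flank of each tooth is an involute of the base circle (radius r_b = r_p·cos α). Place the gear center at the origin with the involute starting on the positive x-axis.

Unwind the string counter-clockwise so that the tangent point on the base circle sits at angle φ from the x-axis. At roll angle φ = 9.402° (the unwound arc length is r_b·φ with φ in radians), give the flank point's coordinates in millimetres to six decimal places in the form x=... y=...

pitch radius r_p = m·N/2 = 4.777·63/2 = 150.475500
base radius r_b = r_p·cos α = 150.475500·cos 14.835° = 145.459725
roll angle φ = 9.402° = 0.16409586 rad
x = r_b·(cos φ + φ·sin φ) = 145.459725·(0.98656646 + 0.16409586·0.16336040) = 147.404991
y = r_b·(sin φ − φ·cos φ) = 145.459725·(0.16336040 − 0.16409586·0.98656646) = 0.213670

x=147.404991 y=0.213670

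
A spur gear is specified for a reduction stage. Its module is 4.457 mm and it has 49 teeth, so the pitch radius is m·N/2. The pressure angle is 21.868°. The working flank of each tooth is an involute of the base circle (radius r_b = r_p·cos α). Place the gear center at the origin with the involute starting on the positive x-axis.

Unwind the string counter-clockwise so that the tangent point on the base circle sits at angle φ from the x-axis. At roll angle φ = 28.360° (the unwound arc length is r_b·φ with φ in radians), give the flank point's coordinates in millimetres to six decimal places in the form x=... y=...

pitch radius r_p = m·N/2 = 4.457·49/2 = 109.196500
base radius r_b = r_p·cos α = 109.196500·cos 21.868° = 101.339203
roll angle φ = 28.360° = 0.49497538 rad
x = r_b·(cos φ + φ·sin φ) = 101.339203·(0.87998041 + 0.49497538·0.47500998) = 113.003209
y = r_b·(sin φ − φ·cos φ) = 101.339203·(0.47500998 − 0.49497538·0.87998041) = 3.996955

x=113.003209 y=3.996955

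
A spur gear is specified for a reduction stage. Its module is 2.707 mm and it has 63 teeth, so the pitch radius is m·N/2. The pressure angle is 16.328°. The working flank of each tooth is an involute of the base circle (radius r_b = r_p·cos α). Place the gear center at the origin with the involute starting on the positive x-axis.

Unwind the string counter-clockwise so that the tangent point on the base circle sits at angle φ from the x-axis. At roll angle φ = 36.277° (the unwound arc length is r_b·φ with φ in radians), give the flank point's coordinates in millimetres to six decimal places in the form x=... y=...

x=96.626154 y=6.649879

pitch radius r_p = m·N/2 = 2.707·63/2 = 85.270500
base radius r_b = r_p·cos α = 85.270500·cos 16.328° = 81.831372
roll angle φ = 36.277° = 0.63315309 rad
x = r_b·(cos φ + φ·sin φ) = 81.831372·(0.80616587 + 0.63315309·0.59168961) = 96.626154
y = r_b·(sin φ − φ·cos φ) = 81.831372·(0.59168961 − 0.63315309·0.80616587) = 6.649879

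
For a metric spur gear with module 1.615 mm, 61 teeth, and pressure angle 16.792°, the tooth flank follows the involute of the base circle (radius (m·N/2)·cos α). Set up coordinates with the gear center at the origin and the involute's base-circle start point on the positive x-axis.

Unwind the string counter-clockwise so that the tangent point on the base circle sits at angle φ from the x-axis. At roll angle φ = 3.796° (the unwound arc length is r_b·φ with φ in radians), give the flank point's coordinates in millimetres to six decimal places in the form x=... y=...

x=47.260535 y=0.004569

pitch radius r_p = m·N/2 = 1.615·61/2 = 49.257500
base radius r_b = r_p·cos α = 49.257500·cos 16.792° = 47.157153
roll angle φ = 3.796° = 0.06625270 rad
x = r_b·(cos φ + φ·sin φ) = 47.157153·(0.99780609 + 0.06625270·0.06620424) = 47.260535
y = r_b·(sin φ − φ·cos φ) = 47.157153·(0.06620424 − 0.06625270·0.99780609) = 0.004569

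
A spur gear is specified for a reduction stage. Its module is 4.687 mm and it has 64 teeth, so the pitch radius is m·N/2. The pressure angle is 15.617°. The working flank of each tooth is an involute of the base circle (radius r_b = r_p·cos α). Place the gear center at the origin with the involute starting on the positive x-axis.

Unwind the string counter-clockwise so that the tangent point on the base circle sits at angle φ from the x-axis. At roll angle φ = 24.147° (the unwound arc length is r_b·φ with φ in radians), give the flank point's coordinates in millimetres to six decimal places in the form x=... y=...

x=156.711003 y=3.540589

pitch radius r_p = m·N/2 = 4.687·64/2 = 149.984000
base radius r_b = r_p·cos α = 149.984000·cos 15.617° = 144.447001
roll angle φ = 24.147° = 0.42144465 rad
x = r_b·(cos φ + φ·sin φ) = 144.447001·(0.91249891 + 0.42144465·0.40907913) = 156.711003
y = r_b·(sin φ − φ·cos φ) = 144.447001·(0.40907913 − 0.42144465·0.91249891) = 3.540589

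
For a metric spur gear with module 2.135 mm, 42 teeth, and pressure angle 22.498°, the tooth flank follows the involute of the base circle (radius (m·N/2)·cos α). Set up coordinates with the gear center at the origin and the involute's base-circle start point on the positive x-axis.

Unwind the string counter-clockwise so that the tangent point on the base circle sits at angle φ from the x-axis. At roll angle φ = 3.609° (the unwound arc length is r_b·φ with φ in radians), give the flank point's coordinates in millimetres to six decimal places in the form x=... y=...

x=41.504831 y=0.003449

pitch radius r_p = m·N/2 = 2.135·42/2 = 44.835000
base radius r_b = r_p·cos α = 44.835000·cos 22.498° = 41.422738
roll angle φ = 3.609° = 0.06298893 rad
x = r_b·(cos φ + φ·sin φ) = 41.422738·(0.99801685 + 0.06298893·0.06294729) = 41.504831
y = r_b·(sin φ − φ·cos φ) = 41.422738·(0.06294729 − 0.06298893·0.99801685) = 0.003449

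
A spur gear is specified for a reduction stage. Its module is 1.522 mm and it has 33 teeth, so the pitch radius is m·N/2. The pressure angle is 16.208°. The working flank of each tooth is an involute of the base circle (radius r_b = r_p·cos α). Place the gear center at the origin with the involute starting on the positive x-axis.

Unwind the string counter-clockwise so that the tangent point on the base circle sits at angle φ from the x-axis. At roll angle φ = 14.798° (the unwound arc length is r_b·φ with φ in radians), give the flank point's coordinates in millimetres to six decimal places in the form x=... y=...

x=24.905810 y=0.137564

pitch radius r_p = m·N/2 = 1.522·33/2 = 25.113000
base radius r_b = r_p·cos α = 25.113000·cos 16.208° = 24.114877
roll angle φ = 14.798° = 0.25827382 rad
x = r_b·(cos φ + φ·sin φ) = 24.114877·(0.96683230 + 0.25827382·0.25541201) = 24.905810
y = r_b·(sin φ − φ·cos φ) = 24.114877·(0.25541201 − 0.25827382·0.96683230) = 0.137564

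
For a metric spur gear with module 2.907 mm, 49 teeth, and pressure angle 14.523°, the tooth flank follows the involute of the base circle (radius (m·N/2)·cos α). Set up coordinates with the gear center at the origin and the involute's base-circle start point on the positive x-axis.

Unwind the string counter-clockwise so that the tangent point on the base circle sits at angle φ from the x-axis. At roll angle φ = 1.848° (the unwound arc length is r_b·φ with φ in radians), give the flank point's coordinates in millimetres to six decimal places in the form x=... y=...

pitch radius r_p = m·N/2 = 2.907·49/2 = 71.221500
base radius r_b = r_p·cos α = 71.221500·cos 14.523° = 68.945763
roll angle φ = 1.848° = 0.03225368 rad
x = r_b·(cos φ + φ·sin φ) = 68.945763·(0.99947990 + 0.03225368·0.03224809) = 68.981616
y = r_b·(sin φ − φ·cos φ) = 68.945763·(0.03224809 − 0.03225368·0.99947990) = 0.000771

x=68.981616 y=0.000771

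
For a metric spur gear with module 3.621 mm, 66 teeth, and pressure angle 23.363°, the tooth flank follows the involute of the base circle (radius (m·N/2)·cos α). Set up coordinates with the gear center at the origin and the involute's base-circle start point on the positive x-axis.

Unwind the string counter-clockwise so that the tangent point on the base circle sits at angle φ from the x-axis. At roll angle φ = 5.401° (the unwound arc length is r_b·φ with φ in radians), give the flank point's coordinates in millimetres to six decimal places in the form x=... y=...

x=110.182170 y=0.030601

pitch radius r_p = m·N/2 = 3.621·66/2 = 119.493000
base radius r_b = r_p·cos α = 119.493000·cos 23.363° = 109.695877
roll angle φ = 5.401° = 0.09426523 rad
x = r_b·(cos φ + φ·sin φ) = 109.695877·(0.99556032 + 0.09426523·0.09412569) = 110.182170
y = r_b·(sin φ − φ·cos φ) = 109.695877·(0.09412569 − 0.09426523·0.99556032) = 0.030601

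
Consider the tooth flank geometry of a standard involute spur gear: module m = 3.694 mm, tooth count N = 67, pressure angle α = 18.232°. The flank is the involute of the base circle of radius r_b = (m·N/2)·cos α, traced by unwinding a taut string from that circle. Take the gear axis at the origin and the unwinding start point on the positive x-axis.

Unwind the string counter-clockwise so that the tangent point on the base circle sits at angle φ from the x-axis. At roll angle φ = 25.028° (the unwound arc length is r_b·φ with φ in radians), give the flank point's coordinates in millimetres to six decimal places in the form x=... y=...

pitch radius r_p = m·N/2 = 3.694·67/2 = 123.749000
base radius r_b = r_p·cos α = 123.749000·cos 18.232° = 117.536486
roll angle φ = 25.028° = 0.43682101 rad
x = r_b·(cos φ + φ·sin φ) = 117.536486·(0.90610115 + 0.43682101·0.42306112) = 128.220921
y = r_b·(sin φ − φ·cos φ) = 117.536486·(0.42306112 − 0.43682101·0.90610115) = 3.203704

x=128.220921 y=3.203704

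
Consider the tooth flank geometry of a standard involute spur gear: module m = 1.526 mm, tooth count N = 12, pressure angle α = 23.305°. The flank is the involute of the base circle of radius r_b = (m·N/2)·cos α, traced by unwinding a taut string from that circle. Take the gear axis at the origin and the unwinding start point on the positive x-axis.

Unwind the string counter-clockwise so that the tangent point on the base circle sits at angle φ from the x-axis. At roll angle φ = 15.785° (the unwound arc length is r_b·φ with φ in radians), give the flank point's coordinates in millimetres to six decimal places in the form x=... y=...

x=8.722071 y=0.058169

pitch radius r_p = m·N/2 = 1.526·12/2 = 9.156000
base radius r_b = r_p·cos α = 9.156000·cos 23.305° = 8.408979
roll angle φ = 15.785° = 0.27550022 rad
x = r_b·(cos φ + φ·sin φ) = 8.408979·(0.96228924 + 0.27550022·0.27202833) = 8.722071
y = r_b·(sin φ − φ·cos φ) = 8.408979·(0.27202833 − 0.27550022·0.96228924) = 0.058169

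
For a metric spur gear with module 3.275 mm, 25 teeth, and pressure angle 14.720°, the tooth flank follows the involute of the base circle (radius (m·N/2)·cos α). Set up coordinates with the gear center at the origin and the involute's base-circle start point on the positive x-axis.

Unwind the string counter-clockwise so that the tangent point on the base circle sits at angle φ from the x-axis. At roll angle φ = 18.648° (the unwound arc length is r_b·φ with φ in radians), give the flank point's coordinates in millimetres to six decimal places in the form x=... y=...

pitch radius r_p = m·N/2 = 3.275·25/2 = 40.937500
base radius r_b = r_p·cos α = 40.937500·cos 14.720° = 39.593895
roll angle φ = 18.648° = 0.32546900 rad
x = r_b·(cos φ + φ·sin φ) = 39.593895·(0.94750087 + 0.32546900·0.31975320) = 41.635777
y = r_b·(sin φ − φ·cos φ) = 39.593895·(0.31975320 − 0.32546900·0.94750087) = 0.450224

x=41.635777 y=0.450224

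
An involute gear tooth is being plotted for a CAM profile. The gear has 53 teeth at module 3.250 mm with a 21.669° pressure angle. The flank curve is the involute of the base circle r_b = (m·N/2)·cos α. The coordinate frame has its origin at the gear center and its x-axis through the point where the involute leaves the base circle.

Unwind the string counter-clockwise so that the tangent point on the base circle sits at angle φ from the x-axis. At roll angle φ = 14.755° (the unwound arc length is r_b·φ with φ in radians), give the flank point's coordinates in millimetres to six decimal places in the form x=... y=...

pitch radius r_p = m·N/2 = 3.250·53/2 = 86.125000
base radius r_b = r_p·cos α = 86.125000·cos 21.669° = 80.038761
roll angle φ = 14.755° = 0.25752333 rad
x = r_b·(cos φ + φ·sin φ) = 80.038761·(0.96702372 + 0.25752333·0.25468634) = 82.648936
y = r_b·(sin φ − φ·cos φ) = 80.038761·(0.25468634 − 0.25752333·0.96702372) = 0.452633

x=82.648936 y=0.452633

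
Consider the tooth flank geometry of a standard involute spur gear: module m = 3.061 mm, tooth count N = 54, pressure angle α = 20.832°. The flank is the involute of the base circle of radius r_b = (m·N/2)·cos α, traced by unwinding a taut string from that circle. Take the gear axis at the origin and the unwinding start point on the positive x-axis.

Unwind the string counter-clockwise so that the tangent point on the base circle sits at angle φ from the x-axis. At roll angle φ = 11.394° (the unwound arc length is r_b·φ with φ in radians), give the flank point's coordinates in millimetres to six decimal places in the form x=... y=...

pitch radius r_p = m·N/2 = 3.061·54/2 = 82.647000
base radius r_b = r_p·cos α = 82.647000·cos 20.832° = 77.244134
roll angle φ = 11.394° = 0.19886281 rad
x = r_b·(cos φ + φ·sin φ) = 77.244134·(0.98029187 + 0.19886281·0.19755469) = 78.756431
y = r_b·(sin φ − φ·cos φ) = 77.244134·(0.19755469 − 0.19886281·0.98029187) = 0.201691

x=78.756431 y=0.201691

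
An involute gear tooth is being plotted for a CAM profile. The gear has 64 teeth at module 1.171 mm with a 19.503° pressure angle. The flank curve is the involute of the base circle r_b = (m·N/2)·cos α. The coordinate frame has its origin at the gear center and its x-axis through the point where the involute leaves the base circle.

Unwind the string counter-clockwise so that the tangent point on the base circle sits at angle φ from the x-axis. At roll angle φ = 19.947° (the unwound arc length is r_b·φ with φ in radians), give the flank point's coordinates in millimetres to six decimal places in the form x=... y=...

x=37.398132 y=0.490813

pitch radius r_p = m·N/2 = 1.171·64/2 = 37.472000
base radius r_b = r_p·cos α = 37.472000·cos 19.503° = 35.322007
roll angle φ = 19.947° = 0.34814083 rad
x = r_b·(cos φ + φ·sin φ) = 35.322007·(0.94000860 + 0.34814083·0.34115076) = 37.398132
y = r_b·(sin φ − φ·cos φ) = 35.322007·(0.34115076 − 0.34814083·0.94000860) = 0.490813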